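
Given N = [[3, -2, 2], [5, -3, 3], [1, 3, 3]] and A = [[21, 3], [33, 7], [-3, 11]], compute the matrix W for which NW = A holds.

N is on the left of W, so left-multiply by N⁻¹: W = N⁻¹A.
det N = 6, so N⁻¹ = [[-3, 2, 0], [-2, 7/6, 1/6], [3, -11/6, 1/6]].
W = N⁻¹A = [[-3, 2, 0], [-2, 7/6, 1/6], [3, -11/6, 1/6]] · [[21, 3], [33, 7], [-3, 11]] = [[3, 5], [-4, 4], [2, -2]].

W = [[3, 5], [-4, 4], [2, -2]]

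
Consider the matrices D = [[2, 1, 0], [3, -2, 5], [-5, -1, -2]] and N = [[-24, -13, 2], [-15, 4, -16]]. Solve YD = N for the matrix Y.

Since D sits to the right of Y, Y = ND⁻¹.
det D = -1; the adjugate gives D⁻¹ = [[-9, -2, -5], [19, 4, 10], [13, 3, 7]].
Y = ND⁻¹ = [[-24, -13, 2], [-15, 4, -16]] · [[-9, -2, -5], [19, 4, 10], [13, 3, 7]] = [[-5, 2, 4], [3, -2, 3]].

Y = [[-5, 2, 4], [3, -2, 3]]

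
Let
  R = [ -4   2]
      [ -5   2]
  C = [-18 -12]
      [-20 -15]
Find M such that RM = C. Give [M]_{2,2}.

0

Since R multiplies M on the left, M = R⁻¹C.
R has determinant 2; R⁻¹ = [[1, -1], [5/2, -2]].
M = R⁻¹C = [[1, -1], [5/2, -2]] · [[-18, -12], [-20, -15]] = [[2, 3], [-5, 0]].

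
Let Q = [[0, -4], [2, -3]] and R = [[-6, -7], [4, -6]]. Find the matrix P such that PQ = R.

Since Q sits to the right of P, P = RQ⁻¹.
det Q = 8; the adjugate gives Q⁻¹ = [[-3/8, 1/2], [-1/4, 0]].
P = RQ⁻¹ = [[-6, -7], [4, -6]] · [[-3/8, 1/2], [-1/4, 0]] = [[4, -3], [0, 2]].

P = [[4, -3], [0, 2]]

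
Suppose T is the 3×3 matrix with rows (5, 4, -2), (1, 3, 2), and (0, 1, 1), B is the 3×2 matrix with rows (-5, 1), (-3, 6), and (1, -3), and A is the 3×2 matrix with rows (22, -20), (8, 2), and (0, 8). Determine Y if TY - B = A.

TY = A + B = [[17, -19], [5, 8], [1, 5]].
Left-multiplying both sides by T⁻¹ gives Y = T⁻¹(A + B).
T has determinant -1; T⁻¹ = [[-1, 6, -14], [1, -5, 12], [-1, 5, -11]].
Y = T⁻¹(A + B) = [[-1, -3], [4, 1], [-3, 4]].

Y = [[-1, -3], [4, 1], [-3, 4]]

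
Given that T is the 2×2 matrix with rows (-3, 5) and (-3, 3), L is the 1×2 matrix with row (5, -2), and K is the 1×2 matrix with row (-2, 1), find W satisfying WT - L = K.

WT = K + L = [[3, -1]].
Since T sits to the right of W, W = (K + L)T⁻¹.
T has determinant 6; T⁻¹ = [[1/2, -5/6], [1/2, -1/2]].
W = (K + L)T⁻¹ = [[1, -2]].

W = [[1, -2]]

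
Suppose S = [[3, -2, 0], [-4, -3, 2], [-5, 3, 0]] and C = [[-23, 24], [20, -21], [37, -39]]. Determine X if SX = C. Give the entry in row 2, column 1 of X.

S is on the left of X, so left-multiply by S⁻¹: X = S⁻¹C.
det S = 2; the adjugate gives S⁻¹ = [[-3, 0, -2], [-5, 0, -3], [-27/2, 1/2, -17/2]].
X = S⁻¹C = [[-3, 0, -2], [-5, 0, -3], [-27/2, 1/2, -17/2]] · [[-23, 24], [20, -21], [37, -39]] = [[-5, 6], [4, -3], [6, -3]].

4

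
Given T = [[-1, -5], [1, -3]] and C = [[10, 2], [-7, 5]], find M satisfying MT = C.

Since T sits to the right of M, M = CT⁻¹.
T has determinant 8; T⁻¹ = [[-3/8, 5/8], [-1/8, -1/8]].
M = CT⁻¹ = [[10, 2], [-7, 5]] · [[-3/8, 5/8], [-1/8, -1/8]] = [[-4, 6], [2, -5]].

M = [[-4, 6], [2, -5]]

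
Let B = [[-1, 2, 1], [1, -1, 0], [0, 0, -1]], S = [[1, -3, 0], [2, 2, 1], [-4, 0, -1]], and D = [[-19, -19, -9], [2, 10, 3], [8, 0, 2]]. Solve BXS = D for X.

X = [[1, 2, 3], [1, -3, 1], [0, 0, 2]]

Isolating X: multiply by B⁻¹ from the left and S⁻¹ from the right, so X = B⁻¹DS⁻¹.
det B = 1; the adjugate gives B⁻¹ = [[1, 2, 1], [1, 1, 1], [0, 0, -1]].
det S = 4; the adjugate gives S⁻¹ = [[-1/2, -3/4, -3/4], [-1/2, -1/4, -1/4], [2, 3, 2]].
B⁻¹D = [[-7, 1, -1], [-9, -9, -4], [-8, 0, -2]].
X = (B⁻¹D)S⁻¹ = [[1, 2, 3], [1, -3, 1], [0, 0, 2]].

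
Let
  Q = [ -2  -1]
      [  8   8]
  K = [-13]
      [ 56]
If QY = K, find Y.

Y = [[6], [1]]

Left-multiplying both sides by Q⁻¹ gives Y = Q⁻¹K.
Q has determinant -8; Q⁻¹ = [[-1, -1/8], [1, 1/4]].
Y = Q⁻¹K = [[-1, -1/8], [1, 1/4]] · [[-13], [56]] = [[6], [1]].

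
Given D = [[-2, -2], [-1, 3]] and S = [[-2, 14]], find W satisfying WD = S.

Right-multiplying both sides by D⁻¹ gives W = SD⁻¹.
det D = -8, so D⁻¹ = [[-3/8, -1/4], [-1/8, 1/4]].
W = SD⁻¹ = [[-2, 14]] · [[-3/8, -1/4], [-1/8, 1/4]] = [[-1, 4]].

W = [[-1, 4]]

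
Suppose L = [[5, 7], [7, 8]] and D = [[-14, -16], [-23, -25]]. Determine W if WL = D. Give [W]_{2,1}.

1

Since L sits to the right of W, W = DL⁻¹.
det L = -9, so L⁻¹ = [[-8/9, 7/9], [7/9, -5/9]].
W = DL⁻¹ = [[-14, -16], [-23, -25]] · [[-8/9, 7/9], [7/9, -5/9]] = [[0, -2], [1, -4]].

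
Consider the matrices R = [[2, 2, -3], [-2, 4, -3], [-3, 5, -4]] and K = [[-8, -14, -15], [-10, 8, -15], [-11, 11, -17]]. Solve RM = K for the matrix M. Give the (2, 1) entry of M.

Left-multiplying both sides by R⁻¹ gives M = R⁻¹K.
R has determinant -6; R⁻¹ = [[1/6, 7/6, -1], [-1/6, 17/6, -2], [-1/3, 8/3, -2]].
M = R⁻¹K = [[1/6, 7/6, -1], [-1/6, 17/6, -2], [-1/3, 8/3, -2]] · [[-8, -14, -15], [-10, 8, -15], [-11, 11, -17]] = [[-2, -4, -3], [-5, 3, -6], [-2, 4, -1]].

-5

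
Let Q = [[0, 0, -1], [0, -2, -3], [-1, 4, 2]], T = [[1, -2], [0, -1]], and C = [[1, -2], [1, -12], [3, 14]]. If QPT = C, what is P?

P = [[-1, 0], [1, -5], [-1, 0]]

P = Q⁻¹CT⁻¹ (apply Q⁻¹ on the left and T⁻¹ on the right).
det Q = 2; the adjugate gives Q⁻¹ = [[4, -2, -1], [3/2, -1/2, 0], [-1, 0, 0]].
det T = -1; the adjugate gives T⁻¹ = [[1, -2], [0, -1]].
Q⁻¹C = [[-1, 2], [1, 3], [-1, 2]].
P = (Q⁻¹C)T⁻¹ = [[-1, 0], [1, -5], [-1, 0]].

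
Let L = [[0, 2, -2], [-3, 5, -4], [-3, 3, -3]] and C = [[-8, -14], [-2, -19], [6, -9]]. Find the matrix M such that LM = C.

M = [[-6, -4], [-4, -3], [0, 4]]

L is on the left of M, so left-multiply by L⁻¹: M = L⁻¹C.
det L = -6, so L⁻¹ = [[1/2, 0, -1/3], [-1/2, 1, -1], [-1, 1, -1]].
M = L⁻¹C = [[1/2, 0, -1/3], [-1/2, 1, -1], [-1, 1, -1]] · [[-8, -14], [-2, -19], [6, -9]] = [[-6, -4], [-4, -3], [0, 4]].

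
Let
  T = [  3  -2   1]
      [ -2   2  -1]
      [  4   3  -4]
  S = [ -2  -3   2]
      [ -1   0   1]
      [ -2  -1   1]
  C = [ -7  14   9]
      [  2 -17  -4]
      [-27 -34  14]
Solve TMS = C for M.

Isolating M: multiply by T⁻¹ from the left and S⁻¹ from the right, so M = T⁻¹CS⁻¹.
det T = -5, so T⁻¹ = [[1, 1, 0], [12/5, 16/5, -1/5], [14/5, 17/5, -2/5]].
S has determinant 3; S⁻¹ = [[1/3, 1/3, -1], [-1/3, 2/3, 0], [1/3, 4/3, -1]].
T⁻¹C = [[-5, -3, 5], [-5, -14, 6], [-2, -5, 6]].
M = (T⁻¹C)S⁻¹ = [[1, 3, 0], [5, -3, -1], [3, 4, -4]].

M = [[1, 3, 0], [5, -3, -1], [3, 4, -4]]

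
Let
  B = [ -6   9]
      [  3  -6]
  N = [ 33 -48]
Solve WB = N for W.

W = [[-6, -1]]

Right-multiplying both sides by B⁻¹ gives W = NB⁻¹.
B has determinant 9; B⁻¹ = [[-2/3, -1], [-1/3, -2/3]].
W = NB⁻¹ = [[33, -48]] · [[-2/3, -1], [-1/3, -2/3]] = [[-6, -1]].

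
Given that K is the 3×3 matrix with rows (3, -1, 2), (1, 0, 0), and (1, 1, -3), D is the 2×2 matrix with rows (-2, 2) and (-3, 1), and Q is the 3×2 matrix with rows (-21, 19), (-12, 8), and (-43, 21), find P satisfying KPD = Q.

P = [[3, 2], [-4, -3], [-2, -4]]

P = K⁻¹QD⁻¹ (apply K⁻¹ on the left and D⁻¹ on the right).
det K = -1; the adjugate gives K⁻¹ = [[0, 1, 0], [-3, 11, -2], [-1, 4, -1]].
det D = 4; the adjugate gives D⁻¹ = [[1/4, -1/2], [3/4, -1/2]].
K⁻¹Q = [[-12, 8], [17, -11], [16, -8]].
P = (K⁻¹Q)D⁻¹ = [[3, 2], [-4, -3], [-2, -4]].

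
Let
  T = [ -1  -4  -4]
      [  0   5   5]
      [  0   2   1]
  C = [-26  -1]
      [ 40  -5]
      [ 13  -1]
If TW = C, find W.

Left-multiplying both sides by T⁻¹ gives W = T⁻¹C.
det T = 5, so T⁻¹ = [[-1, -4/5, 0], [0, -1/5, 1], [0, 2/5, -1]].
W = T⁻¹C = [[-1, -4/5, 0], [0, -1/5, 1], [0, 2/5, -1]] · [[-26, -1], [40, -5], [13, -1]] = [[-6, 5], [5, 0], [3, -1]].

W = [[-6, 5], [5, 0], [3, -1]]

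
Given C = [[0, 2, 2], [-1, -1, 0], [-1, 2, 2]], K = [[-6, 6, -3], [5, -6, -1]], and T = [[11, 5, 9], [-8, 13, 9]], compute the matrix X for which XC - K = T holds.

X = [[3, -5, 0], [2, 1, 2]]

XC = T + K = [[5, 11, 6], [-3, 7, 8]].
C is on the right of X, so right-multiply by C⁻¹: X = (T + K)C⁻¹.
C has determinant -2; C⁻¹ = [[1, 0, -1], [-1, -1, 1], [3/2, 1, -1]].
X = (T + K)C⁻¹ = [[3, -5, 0], [2, 1, 2]].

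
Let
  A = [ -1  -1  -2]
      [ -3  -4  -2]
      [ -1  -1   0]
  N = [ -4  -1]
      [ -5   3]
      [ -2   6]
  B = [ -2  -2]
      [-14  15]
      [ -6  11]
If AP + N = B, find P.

AP = B − N = [[2, -1], [-9, 12], [-4, 5]].
Left-multiplying both sides by A⁻¹ gives P = A⁻¹(B − N).
det A = 2; the adjugate gives A⁻¹ = [[-1, 1, -3], [1, -1, 2], [-1/2, 0, 1/2]].
P = A⁻¹(B − N) = [[1, -2], [3, -3], [-3, 3]].

P = [[1, -2], [3, -3], [-3, 3]]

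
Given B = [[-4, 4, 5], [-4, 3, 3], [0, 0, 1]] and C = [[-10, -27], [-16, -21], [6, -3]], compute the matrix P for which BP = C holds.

B is on the left of P, so left-multiply by B⁻¹: P = B⁻¹C.
det B = 4, so B⁻¹ = [[3/4, -1, -3/4], [1, -1, -2], [0, 0, 1]].
P = B⁻¹C = [[3/4, -1, -3/4], [1, -1, -2], [0, 0, 1]] · [[-10, -27], [-16, -21], [6, -3]] = [[4, 3], [-6, 0], [6, -3]].

P = [[4, 3], [-6, 0], [6, -3]]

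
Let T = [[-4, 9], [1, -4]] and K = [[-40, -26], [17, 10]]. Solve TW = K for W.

W = [[1, 2], [-4, -2]]

T is on the left of W, so left-multiply by T⁻¹: W = T⁻¹K.
T has determinant 7; T⁻¹ = [[-4/7, -9/7], [-1/7, -4/7]].
W = T⁻¹K = [[-4/7, -9/7], [-1/7, -4/7]] · [[-40, -26], [17, 10]] = [[1, 2], [-4, -2]].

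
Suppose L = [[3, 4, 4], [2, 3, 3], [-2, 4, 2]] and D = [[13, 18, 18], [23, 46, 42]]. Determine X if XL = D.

Since L sits to the right of X, X = DL⁻¹.
L has determinant -2; L⁻¹ = [[3, -4, 0], [5, -7, 1/2], [-7, 10, -1/2]].
X = DL⁻¹ = [[13, 18, 18], [23, 46, 42]] · [[3, -4, 0], [5, -7, 1/2], [-7, 10, -1/2]] = [[3, 2, 0], [5, 6, 2]].

X = [[3, 2, 0], [5, 6, 2]]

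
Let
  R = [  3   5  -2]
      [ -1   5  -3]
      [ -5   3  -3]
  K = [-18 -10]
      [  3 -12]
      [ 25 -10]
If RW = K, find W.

R is on the left of W, so left-multiply by R⁻¹: W = R⁻¹K.
det R = -2, so R⁻¹ = [[3, -9/2, 5/2], [-6, 19/2, -11/2], [-11, 17, -10]].
W = R⁻¹K = [[3, -9/2, 5/2], [-6, 19/2, -11/2], [-11, 17, -10]] · [[-18, -10], [3, -12], [25, -10]] = [[-5, -1], [-1, 1], [-1, 6]].

W = [[-5, -1], [-1, 1], [-1, 6]]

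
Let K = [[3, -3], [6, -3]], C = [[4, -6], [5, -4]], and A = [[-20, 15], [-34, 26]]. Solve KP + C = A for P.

KP = A − C = [[-24, 21], [-39, 30]].
K is on the left of P, so left-multiply by K⁻¹: P = K⁻¹(A − C).
K has determinant 9; K⁻¹ = [[-1/3, 1/3], [-2/3, 1/3]].
P = K⁻¹(A − C) = [[-5, 3], [3, -4]].

P = [[-5, 3], [3, -4]]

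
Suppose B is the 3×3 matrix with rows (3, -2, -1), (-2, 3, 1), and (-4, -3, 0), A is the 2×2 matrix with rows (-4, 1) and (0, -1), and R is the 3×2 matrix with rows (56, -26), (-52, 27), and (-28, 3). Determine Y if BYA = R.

Left-multiply by B⁻¹ and right-multiply by A⁻¹: Y = B⁻¹RA⁻¹.
det B = -1, so B⁻¹ = [[-3, -3, -1], [4, 4, 1], [-18, -17, -5]].
det A = 4; the adjugate gives A⁻¹ = [[-1/4, -1/4], [0, -1]].
B⁻¹R = [[16, -6], [-12, 7], [16, -6]].
Y = (B⁻¹R)A⁻¹ = [[-4, 2], [3, -4], [-4, 2]].

Y = [[-4, 2], [3, -4], [-4, 2]]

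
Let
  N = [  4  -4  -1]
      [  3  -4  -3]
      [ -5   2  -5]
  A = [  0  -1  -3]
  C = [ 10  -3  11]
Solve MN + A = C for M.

M = [[-2, 1, -3]]

MN = C − A = [[10, -2, 14]].
Right-multiplying both sides by N⁻¹ gives M = (C − A)N⁻¹.
N has determinant -2; N⁻¹ = [[-13, 11, -4], [-15, 25/2, -9/2], [7, -6, 2]].
M = (C − A)N⁻¹ = [[-2, 1, -3]].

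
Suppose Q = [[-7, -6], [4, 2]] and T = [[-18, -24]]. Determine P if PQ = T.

Q is on the right of P, so right-multiply by Q⁻¹: P = TQ⁻¹.
Q has determinant 10; Q⁻¹ = [[1/5, 3/5], [-2/5, -7/10]].
P = TQ⁻¹ = [[-18, -24]] · [[1/5, 3/5], [-2/5, -7/10]] = [[6, 6]].

P = [[6, 6]]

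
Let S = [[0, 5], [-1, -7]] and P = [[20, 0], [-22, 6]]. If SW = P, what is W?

Left-multiplying both sides by S⁻¹ gives W = S⁻¹P.
det S = 5, so S⁻¹ = [[-7/5, -1], [1/5, 0]].
W = S⁻¹P = [[-7/5, -1], [1/5, 0]] · [[20, 0], [-22, 6]] = [[-6, -6], [4, 0]].

W = [[-6, -6], [4, 0]]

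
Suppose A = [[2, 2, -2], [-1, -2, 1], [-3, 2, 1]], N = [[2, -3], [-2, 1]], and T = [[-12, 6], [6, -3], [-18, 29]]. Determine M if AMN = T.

Isolating M: multiply by A⁻¹ from the left and N⁻¹ from the right, so M = A⁻¹TN⁻¹.
A has determinant 4; A⁻¹ = [[-1, -3/2, -1/2], [-1/2, -1, 0], [-2, -5/2, -1/2]].
det N = -4, so N⁻¹ = [[-1/4, -3/4], [-1/2, -1/2]].
A⁻¹T = [[12, -16], [0, 0], [18, -19]].
M = (A⁻¹T)N⁻¹ = [[5, -1], [0, 0], [5, -4]].

M = [[5, -1], [0, 0], [5, -4]]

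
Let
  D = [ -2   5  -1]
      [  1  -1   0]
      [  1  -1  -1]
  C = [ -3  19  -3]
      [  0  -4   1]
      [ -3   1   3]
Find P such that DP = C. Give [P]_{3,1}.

3

D is on the left of P, so left-multiply by D⁻¹: P = D⁻¹C.
det D = 3, so D⁻¹ = [[1/3, 2, -1/3], [1/3, 1, -1/3], [0, 1, -1]].
P = D⁻¹C = [[1/3, 2, -1/3], [1/3, 1, -1/3], [0, 1, -1]] · [[-3, 19, -3], [0, -4, 1], [-3, 1, 3]] = [[0, -2, 0], [0, 2, -1], [3, -5, -2]].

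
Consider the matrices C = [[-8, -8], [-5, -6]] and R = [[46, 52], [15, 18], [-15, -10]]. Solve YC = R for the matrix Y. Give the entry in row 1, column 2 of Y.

-6

Right-multiplying both sides by C⁻¹ gives Y = RC⁻¹.
det C = 8, so C⁻¹ = [[-3/4, 1], [5/8, -1]].
Y = RC⁻¹ = [[46, 52], [15, 18], [-15, -10]] · [[-3/4, 1], [5/8, -1]] = [[-2, -6], [0, -3], [5, -5]].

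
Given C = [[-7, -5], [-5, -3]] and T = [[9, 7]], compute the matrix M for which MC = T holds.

C is on the right of M, so right-multiply by C⁻¹: M = TC⁻¹.
C has determinant -4; C⁻¹ = [[3/4, -5/4], [-5/4, 7/4]].
M = TC⁻¹ = [[9, 7]] · [[3/4, -5/4], [-5/4, 7/4]] = [[-2, 1]].

M = [[-2, 1]]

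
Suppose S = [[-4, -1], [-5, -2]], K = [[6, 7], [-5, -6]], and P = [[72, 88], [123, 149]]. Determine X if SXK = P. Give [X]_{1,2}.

Left-multiply by S⁻¹ and right-multiply by K⁻¹: X = S⁻¹PK⁻¹.
S has determinant 3; S⁻¹ = [[-2/3, 1/3], [5/3, -4/3]].
K has determinant -1; K⁻¹ = [[6, 7], [-5, -6]].
S⁻¹P = [[-7, -9], [-44, -52]].
X = (S⁻¹P)K⁻¹ = [[3, 5], [-4, 4]].

5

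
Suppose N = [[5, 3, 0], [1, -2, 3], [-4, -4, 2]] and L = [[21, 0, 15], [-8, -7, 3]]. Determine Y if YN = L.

Right-multiplying both sides by N⁻¹ gives Y = LN⁻¹.
N has determinant -2; N⁻¹ = [[-4, 3, -9/2], [7, -5, 15/2], [6, -4, 13/2]].
Y = LN⁻¹ = [[21, 0, 15], [-8, -7, 3]] · [[-4, 3, -9/2], [7, -5, 15/2], [6, -4, 13/2]] = [[6, 3, 3], [1, -1, 3]].

Y = [[6, 3, 3], [1, -1, 3]]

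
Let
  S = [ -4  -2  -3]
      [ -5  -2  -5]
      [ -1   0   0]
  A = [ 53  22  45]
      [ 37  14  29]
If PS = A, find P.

Since S sits to the right of P, P = AS⁻¹.
det S = -4; the adjugate gives S⁻¹ = [[0, 0, -1], [-5/4, 3/4, 5/4], [1/2, -1/2, 1/2]].
P = AS⁻¹ = [[53, 22, 45], [37, 14, 29]] · [[0, 0, -1], [-5/4, 3/4, 5/4], [1/2, -1/2, 1/2]] = [[-5, -6, -3], [-3, -4, -5]].

P = [[-5, -6, -3], [-3, -4, -5]]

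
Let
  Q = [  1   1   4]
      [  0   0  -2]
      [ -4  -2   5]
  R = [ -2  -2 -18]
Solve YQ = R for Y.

Y = [[-2, 5, 0]]

Right-multiplying both sides by Q⁻¹ gives Y = RQ⁻¹.
det Q = 4; the adjugate gives Q⁻¹ = [[-1, -13/4, -1/2], [2, 21/4, 1/2], [0, -1/2, 0]].
Y = RQ⁻¹ = [[-2, -2, -18]] · [[-1, -13/4, -1/2], [2, 21/4, 1/2], [0, -1/2, 0]] = [[-2, 5, 0]].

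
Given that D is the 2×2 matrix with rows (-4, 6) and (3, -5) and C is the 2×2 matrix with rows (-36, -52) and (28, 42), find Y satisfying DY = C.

D is on the left of Y, so left-multiply by D⁻¹: Y = D⁻¹C.
D has determinant 2; D⁻¹ = [[-5/2, -3], [-3/2, -2]].
Y = D⁻¹C = [[-5/2, -3], [-3/2, -2]] · [[-36, -52], [28, 42]] = [[6, 4], [-2, -6]].

Y = [[6, 4], [-2, -6]]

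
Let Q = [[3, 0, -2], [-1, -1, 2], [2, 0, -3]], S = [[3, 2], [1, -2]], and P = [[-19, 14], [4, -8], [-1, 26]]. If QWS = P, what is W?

W = [[-3, -2], [-3, 2], [-3, 2]]

W = Q⁻¹PS⁻¹ (apply Q⁻¹ on the left and S⁻¹ on the right).
det Q = 5; the adjugate gives Q⁻¹ = [[3/5, 0, -2/5], [1/5, -1, -4/5], [2/5, 0, -3/5]].
det S = -8, so S⁻¹ = [[1/4, 1/4], [1/8, -3/8]].
Q⁻¹P = [[-11, -2], [-7, -10], [-7, -10]].
W = (Q⁻¹P)S⁻¹ = [[-3, -2], [-3, 2], [-3, 2]].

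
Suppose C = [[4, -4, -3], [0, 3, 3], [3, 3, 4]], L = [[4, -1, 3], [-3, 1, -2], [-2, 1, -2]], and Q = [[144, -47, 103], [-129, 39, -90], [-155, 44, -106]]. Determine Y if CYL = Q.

Y = [[-1, 0, -1], [-1, 5, 2], [-3, 4, -2]]

Isolating Y: multiply by C⁻¹ from the left and L⁻¹ from the right, so Y = C⁻¹QL⁻¹.
det C = 3; the adjugate gives C⁻¹ = [[1, 7/3, -1], [3, 25/3, -4], [-3, -8, 4]].
det L = -1; the adjugate gives L⁻¹ = [[0, -1, 1], [2, 2, 1], [1, 2, -1]].
C⁻¹Q = [[-2, 0, -1], [-23, 8, -17], [-20, 5, -13]].
Y = (C⁻¹Q)L⁻¹ = [[-1, 0, -1], [-1, 5, 2], [-3, 4, -2]].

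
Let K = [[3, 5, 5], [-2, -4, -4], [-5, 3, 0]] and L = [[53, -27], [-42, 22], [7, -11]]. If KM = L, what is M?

M = [[1, 1], [4, -2], [6, -4]]

K is on the left of M, so left-multiply by K⁻¹: M = K⁻¹L.
K has determinant 6; K⁻¹ = [[2, 5/2, 0], [10/3, 25/6, 1/3], [-13/3, -17/3, -1/3]].
M = K⁻¹L = [[2, 5/2, 0], [10/3, 25/6, 1/3], [-13/3, -17/3, -1/3]] · [[53, -27], [-42, 22], [7, -11]] = [[1, 1], [4, -2], [6, -4]].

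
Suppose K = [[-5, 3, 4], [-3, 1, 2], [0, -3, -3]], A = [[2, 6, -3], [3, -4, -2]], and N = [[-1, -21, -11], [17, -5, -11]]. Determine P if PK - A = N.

P = [[-2, 3, 4], [-4, 0, -1]]

PK = N + A = [[1, -15, -14], [20, -9, -13]].
Right-multiplying both sides by K⁻¹ gives P = (N + A)K⁻¹.
det K = -6, so K⁻¹ = [[-1/2, 1/2, -1/3], [3/2, -5/2, 1/3], [-3/2, 5/2, -2/3]].
P = (N + A)K⁻¹ = [[-2, 3, 4], [-4, 0, -1]].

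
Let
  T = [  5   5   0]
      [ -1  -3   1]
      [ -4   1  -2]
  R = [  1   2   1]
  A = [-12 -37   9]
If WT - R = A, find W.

WT = A + R = [[-11, -35, 10]].
Right-multiplying both sides by T⁻¹ gives W = (A + R)T⁻¹.
det T = -5; the adjugate gives T⁻¹ = [[-1, -2, -1], [6/5, 2, 1], [13/5, 5, 2]].
W = (A + R)T⁻¹ = [[-5, 2, -4]].

W = [[-5, 2, -4]]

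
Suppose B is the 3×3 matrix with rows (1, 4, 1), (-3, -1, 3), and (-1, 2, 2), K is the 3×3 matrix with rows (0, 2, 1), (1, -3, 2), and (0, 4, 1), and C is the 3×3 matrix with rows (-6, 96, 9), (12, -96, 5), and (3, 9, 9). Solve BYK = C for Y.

Y = [[5, -5, 0], [-1, 0, 5], [2, -1, -2]]

Left-multiply by B⁻¹ and right-multiply by K⁻¹: Y = B⁻¹CK⁻¹.
det B = -3; the adjugate gives B⁻¹ = [[8/3, 2, -13/3], [-1, -1, 2], [7/3, 2, -11/3]].
det K = 2; the adjugate gives K⁻¹ = [[-11/2, 1, 7/2], [-1/2, 0, 1/2], [2, 0, -1]].
B⁻¹C = [[-5, 25, -5], [0, 18, 4], [-1, -1, -2]].
Y = (B⁻¹C)K⁻¹ = [[5, -5, 0], [-1, 0, 5], [2, -1, -2]].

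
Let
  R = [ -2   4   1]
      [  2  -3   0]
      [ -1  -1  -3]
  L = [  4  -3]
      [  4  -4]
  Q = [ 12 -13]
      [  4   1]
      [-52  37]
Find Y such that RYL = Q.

Y = [[1, -2], [-1, 0], [5, 0]]

Isolating Y: multiply by R⁻¹ from the left and L⁻¹ from the right, so Y = R⁻¹QL⁻¹.
det R = 1; the adjugate gives R⁻¹ = [[9, 11, 3], [6, 7, 2], [-5, -6, -2]].
L has determinant -4; L⁻¹ = [[1, -3/4], [1, -1]].
R⁻¹Q = [[-4, 5], [-4, 3], [20, -15]].
Y = (R⁻¹Q)L⁻¹ = [[1, -2], [-1, 0], [5, 0]].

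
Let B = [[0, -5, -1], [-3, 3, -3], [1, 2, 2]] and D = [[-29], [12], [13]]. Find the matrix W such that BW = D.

B is on the left of W, so left-multiply by B⁻¹: W = B⁻¹D.
B has determinant -6; B⁻¹ = [[-2, -4/3, -3], [-1/2, -1/6, -1/2], [3/2, 5/6, 5/2]].
W = B⁻¹D = [[-2, -4/3, -3], [-1/2, -1/6, -1/2], [3/2, 5/6, 5/2]] · [[-29], [12], [13]] = [[3], [6], [-1]].

W = [[3], [6], [-1]]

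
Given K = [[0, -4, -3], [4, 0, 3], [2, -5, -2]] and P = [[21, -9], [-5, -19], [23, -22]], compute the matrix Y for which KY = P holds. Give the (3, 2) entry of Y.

-5

Left-multiplying both sides by K⁻¹ gives Y = K⁻¹P.
det K = 4; the adjugate gives K⁻¹ = [[15/4, 7/4, -3], [7/2, 3/2, -3], [-5, -2, 4]].
Y = K⁻¹P = [[15/4, 7/4, -3], [7/2, 3/2, -3], [-5, -2, 4]] · [[21, -9], [-5, -19], [23, -22]] = [[1, -1], [-3, 6], [-3, -5]].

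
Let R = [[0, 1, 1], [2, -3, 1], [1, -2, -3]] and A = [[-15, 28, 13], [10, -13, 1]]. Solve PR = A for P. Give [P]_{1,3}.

-5

Right-multiplying both sides by R⁻¹ gives P = AR⁻¹.
det R = 6; the adjugate gives R⁻¹ = [[11/6, 1/6, 2/3], [7/6, -1/6, 1/3], [-1/6, 1/6, -1/3]].
P = AR⁻¹ = [[-15, 28, 13], [10, -13, 1]] · [[11/6, 1/6, 2/3], [7/6, -1/6, 1/3], [-1/6, 1/6, -1/3]] = [[3, -5, -5], [3, 4, 2]].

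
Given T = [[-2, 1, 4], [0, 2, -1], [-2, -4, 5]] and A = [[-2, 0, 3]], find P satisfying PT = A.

P = [[0, 2, 1]]

Right-multiplying both sides by T⁻¹ gives P = AT⁻¹.
T has determinant 6; T⁻¹ = [[1, -7/2, -3/2], [1/3, -1/3, -1/3], [2/3, -5/3, -2/3]].
P = AT⁻¹ = [[-2, 0, 3]] · [[1, -7/2, -3/2], [1/3, -1/3, -1/3], [2/3, -5/3, -2/3]] = [[0, 2, 1]].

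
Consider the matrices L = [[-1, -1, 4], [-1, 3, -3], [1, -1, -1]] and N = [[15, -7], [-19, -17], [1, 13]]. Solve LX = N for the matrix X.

X = [[-2, 5], [-5, -6], [2, -2]]

Since L multiplies X on the left, X = L⁻¹N.
L has determinant 2; L⁻¹ = [[-3, -5/2, -9/2], [-2, -3/2, -7/2], [-1, -1, -2]].
X = L⁻¹N = [[-3, -5/2, -9/2], [-2, -3/2, -7/2], [-1, -1, -2]] · [[15, -7], [-19, -17], [1, 13]] = [[-2, 5], [-5, -6], [2, -2]].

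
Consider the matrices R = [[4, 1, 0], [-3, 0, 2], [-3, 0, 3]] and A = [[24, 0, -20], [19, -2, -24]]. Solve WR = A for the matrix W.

Right-multiplying both sides by R⁻¹ gives W = AR⁻¹.
det R = 3, so R⁻¹ = [[0, -1, 2/3], [1, 4, -8/3], [0, -1, 1]].
W = AR⁻¹ = [[24, 0, -20], [19, -2, -24]] · [[0, -1, 2/3], [1, 4, -8/3], [0, -1, 1]] = [[0, -4, -4], [-2, -3, -6]].

W = [[0, -4, -4], [-2, -3, -6]]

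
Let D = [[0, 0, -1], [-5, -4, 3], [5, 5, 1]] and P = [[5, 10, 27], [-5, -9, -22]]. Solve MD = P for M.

M = [[-6, 5, 6], [5, -4, -5]]

D is on the right of M, so right-multiply by D⁻¹: M = PD⁻¹.
D has determinant 5; D⁻¹ = [[-19/5, -1, -4/5], [4, 1, 1], [-1, 0, 0]].
M = PD⁻¹ = [[5, 10, 27], [-5, -9, -22]] · [[-19/5, -1, -4/5], [4, 1, 1], [-1, 0, 0]] = [[-6, 5, 6], [5, -4, -5]].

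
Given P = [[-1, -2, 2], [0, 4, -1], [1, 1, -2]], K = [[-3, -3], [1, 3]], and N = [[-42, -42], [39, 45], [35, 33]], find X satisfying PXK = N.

Isolating X: multiply by P⁻¹ from the left and K⁻¹ from the right, so X = P⁻¹NK⁻¹.
det P = 1; the adjugate gives P⁻¹ = [[-7, -2, -6], [-1, 0, -1], [-4, -1, -4]].
K has determinant -6; K⁻¹ = [[-1/2, -1/2], [1/6, 1/2]].
P⁻¹N = [[6, 6], [7, 9], [-11, -9]].
X = (P⁻¹N)K⁻¹ = [[-2, 0], [-2, 1], [4, 1]].

X = [[-2, 0], [-2, 1], [4, 1]]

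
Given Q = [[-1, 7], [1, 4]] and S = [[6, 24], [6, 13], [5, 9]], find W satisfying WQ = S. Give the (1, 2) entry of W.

6

Q is on the right of W, so right-multiply by Q⁻¹: W = SQ⁻¹.
det Q = -11, so Q⁻¹ = [[-4/11, 7/11], [1/11, 1/11]].
W = SQ⁻¹ = [[6, 24], [6, 13], [5, 9]] · [[-4/11, 7/11], [1/11, 1/11]] = [[0, 6], [-1, 5], [-1, 4]].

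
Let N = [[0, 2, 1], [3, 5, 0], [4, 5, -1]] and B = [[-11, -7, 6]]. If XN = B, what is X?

X = [[4, -1, -2]]

Since N sits to the right of X, X = BN⁻¹.
N has determinant 1; N⁻¹ = [[-5, 7, -5], [3, -4, 3], [-5, 8, -6]].
X = BN⁻¹ = [[-11, -7, 6]] · [[-5, 7, -5], [3, -4, 3], [-5, 8, -6]] = [[4, -1, -2]].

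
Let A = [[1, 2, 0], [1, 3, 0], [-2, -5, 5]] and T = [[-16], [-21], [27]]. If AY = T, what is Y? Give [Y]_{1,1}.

Since A multiplies Y on the left, Y = A⁻¹T.
det A = 5, so A⁻¹ = [[3, -2, 0], [-1, 1, 0], [1/5, 1/5, 1/5]].
Y = A⁻¹T = [[3, -2, 0], [-1, 1, 0], [1/5, 1/5, 1/5]] · [[-16], [-21], [27]] = [[-6], [-5], [-2]].

-6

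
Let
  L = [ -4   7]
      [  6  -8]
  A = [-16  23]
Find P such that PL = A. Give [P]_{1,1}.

Right-multiplying both sides by L⁻¹ gives P = AL⁻¹.
L has determinant -10; L⁻¹ = [[4/5, 7/10], [3/5, 2/5]].
P = AL⁻¹ = [[-16, 23]] · [[4/5, 7/10], [3/5, 2/5]] = [[1, -2]].

1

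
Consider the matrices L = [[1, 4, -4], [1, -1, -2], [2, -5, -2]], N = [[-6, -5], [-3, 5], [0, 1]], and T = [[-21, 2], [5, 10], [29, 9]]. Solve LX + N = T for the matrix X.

LX = T − N = [[-15, 7], [8, 5], [29, 8]].
Left-multiplying both sides by L⁻¹ gives X = L⁻¹(T − N).
det L = -4; the adjugate gives L⁻¹ = [[2, -7, 3], [1/2, -3/2, 1/2], [3/4, -13/4, 5/4]].
X = L⁻¹(T − N) = [[1, 3], [-5, 0], [-1, -1]].

X = [[1, 3], [-5, 0], [-1, -1]]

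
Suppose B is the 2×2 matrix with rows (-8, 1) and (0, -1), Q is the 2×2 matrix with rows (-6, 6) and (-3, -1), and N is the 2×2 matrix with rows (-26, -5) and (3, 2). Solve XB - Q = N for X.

X = [[4, 3], [0, -1]]

XB = N + Q = [[-32, 1], [0, 1]].
Since B sits to the right of X, X = (N + Q)B⁻¹.
det B = 8; the adjugate gives B⁻¹ = [[-1/8, -1/8], [0, -1]].
X = (N + Q)B⁻¹ = [[4, 3], [0, -1]].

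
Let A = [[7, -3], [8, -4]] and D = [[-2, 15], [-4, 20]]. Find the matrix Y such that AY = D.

Y = [[1, 0], [3, -5]]

A is on the left of Y, so left-multiply by A⁻¹: Y = A⁻¹D.
det A = -4; the adjugate gives A⁻¹ = [[1, -3/4], [2, -7/4]].
Y = A⁻¹D = [[1, -3/4], [2, -7/4]] · [[-2, 15], [-4, 20]] = [[1, 0], [3, -5]].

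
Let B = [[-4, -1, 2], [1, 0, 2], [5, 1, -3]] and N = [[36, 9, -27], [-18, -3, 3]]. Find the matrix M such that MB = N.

M = [[-6, -3, 3], [0, -3, -3]]

B is on the right of M, so right-multiply by B⁻¹: M = NB⁻¹.
B has determinant -3; B⁻¹ = [[2/3, 1/3, 2/3], [-13/3, -2/3, -10/3], [-1/3, 1/3, -1/3]].
M = NB⁻¹ = [[36, 9, -27], [-18, -3, 3]] · [[2/3, 1/3, 2/3], [-13/3, -2/3, -10/3], [-1/3, 1/3, -1/3]] = [[-6, -3, 3], [0, -3, -3]].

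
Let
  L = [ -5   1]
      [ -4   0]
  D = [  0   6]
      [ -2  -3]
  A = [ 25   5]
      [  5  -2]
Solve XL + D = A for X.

X = [[-1, -5], [1, -3]]

XL = A − D = [[25, -1], [7, 1]].
L is on the right of X, so right-multiply by L⁻¹: X = (A − D)L⁻¹.
L has determinant 4; L⁻¹ = [[0, -1/4], [1, -5/4]].
X = (A − D)L⁻¹ = [[-1, -5], [1, -3]].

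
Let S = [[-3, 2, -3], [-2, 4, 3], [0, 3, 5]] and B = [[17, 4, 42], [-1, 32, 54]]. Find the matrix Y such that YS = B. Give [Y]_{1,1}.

S is on the right of Y, so right-multiply by S⁻¹: Y = BS⁻¹.
S has determinant 5; S⁻¹ = [[11/5, -19/5, 18/5], [2, -3, 3], [-6/5, 9/5, -8/5]].
Y = BS⁻¹ = [[17, 4, 42], [-1, 32, 54]] · [[11/5, -19/5, 18/5], [2, -3, 3], [-6/5, 9/5, -8/5]] = [[-5, -1, 6], [-3, 5, 6]].

-5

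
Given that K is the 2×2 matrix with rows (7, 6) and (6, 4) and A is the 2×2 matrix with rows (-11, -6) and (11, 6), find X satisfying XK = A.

K is on the right of X, so right-multiply by K⁻¹: X = AK⁻¹.
det K = -8, so K⁻¹ = [[-1/2, 3/4], [3/4, -7/8]].
X = AK⁻¹ = [[-11, -6], [11, 6]] · [[-1/2, 3/4], [3/4, -7/8]] = [[1, -3], [-1, 3]].

X = [[1, -3], [-1, 3]]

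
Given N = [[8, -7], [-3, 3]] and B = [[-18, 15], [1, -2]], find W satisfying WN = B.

Since N sits to the right of W, W = BN⁻¹.
det N = 3; the adjugate gives N⁻¹ = [[1, 7/3], [1, 8/3]].
W = BN⁻¹ = [[-18, 15], [1, -2]] · [[1, 7/3], [1, 8/3]] = [[-3, -2], [-1, -3]].

W = [[-3, -2], [-1, -3]]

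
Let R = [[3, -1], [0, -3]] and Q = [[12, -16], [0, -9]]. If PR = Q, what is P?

Right-multiplying both sides by R⁻¹ gives P = QR⁻¹.
det R = -9; the adjugate gives R⁻¹ = [[1/3, -1/9], [0, -1/3]].
P = QR⁻¹ = [[12, -16], [0, -9]] · [[1/3, -1/9], [0, -1/3]] = [[4, 4], [0, 3]].

P = [[4, 4], [0, 3]]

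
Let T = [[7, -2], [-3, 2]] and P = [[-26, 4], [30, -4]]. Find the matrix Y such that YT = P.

Y = [[-5, -3], [6, 4]]

T is on the right of Y, so right-multiply by T⁻¹: Y = PT⁻¹.
det T = 8, so T⁻¹ = [[1/4, 1/4], [3/8, 7/8]].
Y = PT⁻¹ = [[-26, 4], [30, -4]] · [[1/4, 1/4], [3/8, 7/8]] = [[-5, -3], [6, 4]].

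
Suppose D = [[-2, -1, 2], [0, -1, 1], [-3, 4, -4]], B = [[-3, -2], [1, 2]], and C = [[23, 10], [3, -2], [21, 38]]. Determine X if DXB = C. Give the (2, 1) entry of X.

1

Left-multiply by D⁻¹ and right-multiply by B⁻¹: X = D⁻¹CB⁻¹.
det D = -3; the adjugate gives D⁻¹ = [[0, -4/3, -1/3], [1, -14/3, -2/3], [1, -11/3, -2/3]].
det B = -4, so B⁻¹ = [[-1/2, -1/2], [1/4, 3/4]].
D⁻¹C = [[-11, -10], [-5, -6], [-2, -8]].
X = (D⁻¹C)B⁻¹ = [[3, -2], [1, -2], [-1, -5]].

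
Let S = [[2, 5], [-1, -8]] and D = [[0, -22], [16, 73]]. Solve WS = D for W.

Since S sits to the right of W, W = DS⁻¹.
det S = -11, so S⁻¹ = [[8/11, 5/11], [-1/11, -2/11]].
W = DS⁻¹ = [[0, -22], [16, 73]] · [[8/11, 5/11], [-1/11, -2/11]] = [[2, 4], [5, -6]].

W = [[2, 4], [5, -6]]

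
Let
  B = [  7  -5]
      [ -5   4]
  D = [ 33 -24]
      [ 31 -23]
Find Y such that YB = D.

Y = [[4, -1], [3, -2]]

Right-multiplying both sides by B⁻¹ gives Y = DB⁻¹.
det B = 3, so B⁻¹ = [[4/3, 5/3], [5/3, 7/3]].
Y = DB⁻¹ = [[33, -24], [31, -23]] · [[4/3, 5/3], [5/3, 7/3]] = [[4, -1], [3, -2]].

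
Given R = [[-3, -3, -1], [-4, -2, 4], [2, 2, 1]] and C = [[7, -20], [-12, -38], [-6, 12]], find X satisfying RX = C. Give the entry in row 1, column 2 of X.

3

R is on the left of X, so left-multiply by R⁻¹: X = R⁻¹C.
R has determinant -2; R⁻¹ = [[5, -1/2, 7], [-6, 1/2, -8], [2, 0, 3]].
X = R⁻¹C = [[5, -1/2, 7], [-6, 1/2, -8], [2, 0, 3]] · [[7, -20], [-12, -38], [-6, 12]] = [[-1, 3], [0, 5], [-4, -4]].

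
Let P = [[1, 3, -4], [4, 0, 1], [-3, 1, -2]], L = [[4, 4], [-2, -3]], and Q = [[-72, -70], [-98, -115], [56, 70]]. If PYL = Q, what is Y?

Isolating Y: multiply by P⁻¹ from the left and L⁻¹ from the right, so Y = P⁻¹QL⁻¹.
det P = -2, so P⁻¹ = [[1/2, -1, -3/2], [-5/2, 7, 17/2], [-2, 5, 6]].
det L = -4; the adjugate gives L⁻¹ = [[3/4, 1], [-1/2, -1]].
P⁻¹Q = [[-22, -25], [-30, -35], [-10, -15]].
Y = (P⁻¹Q)L⁻¹ = [[-4, 3], [-5, 5], [0, 5]].

Y = [[-4, 3], [-5, 5], [0, 5]]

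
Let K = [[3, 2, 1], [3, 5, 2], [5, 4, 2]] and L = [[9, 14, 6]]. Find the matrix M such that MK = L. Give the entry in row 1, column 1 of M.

-4

Right-multiplying both sides by K⁻¹ gives M = LK⁻¹.
K has determinant 1; K⁻¹ = [[2, 0, -1], [4, 1, -3], [-13, -2, 9]].
M = LK⁻¹ = [[9, 14, 6]] · [[2, 0, -1], [4, 1, -3], [-13, -2, 9]] = [[-4, 2, 3]].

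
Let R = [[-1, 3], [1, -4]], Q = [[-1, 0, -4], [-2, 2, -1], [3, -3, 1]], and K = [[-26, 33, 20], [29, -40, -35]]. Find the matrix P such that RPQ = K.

P = [[-5, -3, 2], [-4, -4, -5]]

P = R⁻¹KQ⁻¹ (apply R⁻¹ on the left and Q⁻¹ on the right).
R has determinant 1; R⁻¹ = [[-4, -3], [-1, -1]].
det Q = 1, so Q⁻¹ = [[-1, 12, 8], [-1, 11, 7], [0, -3, -2]].
R⁻¹K = [[17, -12, 25], [-3, 7, 15]].
P = (R⁻¹K)Q⁻¹ = [[-5, -3, 2], [-4, -4, -5]].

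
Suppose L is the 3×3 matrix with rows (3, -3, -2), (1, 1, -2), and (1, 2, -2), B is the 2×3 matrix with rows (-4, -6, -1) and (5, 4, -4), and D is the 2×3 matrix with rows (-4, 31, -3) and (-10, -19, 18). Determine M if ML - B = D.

ML = D + B = [[-8, 25, -4], [-5, -15, 14]].
L is on the right of M, so right-multiply by L⁻¹: M = (D + B)L⁻¹.
L has determinant 4; L⁻¹ = [[1/2, -5/2, 2], [0, -1, 1], [1/4, -9/4, 3/2]].
M = (D + B)L⁻¹ = [[-5, 4, 3], [1, -4, -4]].

M = [[-5, 4, 3], [1, -4, -4]]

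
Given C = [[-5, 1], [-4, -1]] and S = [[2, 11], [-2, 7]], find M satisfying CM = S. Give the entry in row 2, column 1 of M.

2

C is on the left of M, so left-multiply by C⁻¹: M = C⁻¹S.
C has determinant 9; C⁻¹ = [[-1/9, -1/9], [4/9, -5/9]].
M = C⁻¹S = [[-1/9, -1/9], [4/9, -5/9]] · [[2, 11], [-2, 7]] = [[0, -2], [2, 1]].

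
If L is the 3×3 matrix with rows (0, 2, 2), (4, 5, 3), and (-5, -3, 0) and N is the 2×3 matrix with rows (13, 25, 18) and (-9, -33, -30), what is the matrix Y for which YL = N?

Y = [[6, 2, -1], [-6, -6, -3]]

Right-multiplying both sides by L⁻¹ gives Y = NL⁻¹.
det L = -4, so L⁻¹ = [[-9/4, 3/2, 1], [15/4, -5/2, -2], [-13/4, 5/2, 2]].
Y = NL⁻¹ = [[13, 25, 18], [-9, -33, -30]] · [[-9/4, 3/2, 1], [15/4, -5/2, -2], [-13/4, 5/2, 2]] = [[6, 2, -1], [-6, -6, -3]].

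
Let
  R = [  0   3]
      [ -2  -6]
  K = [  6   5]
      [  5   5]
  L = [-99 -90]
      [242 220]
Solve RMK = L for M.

Left-multiply by R⁻¹ and right-multiply by K⁻¹: M = R⁻¹LK⁻¹.
det R = 6; the adjugate gives R⁻¹ = [[-1, -1/2], [1/3, 0]].
det K = 5, so K⁻¹ = [[1, -1], [-1, 6/5]].
R⁻¹L = [[-22, -20], [-33, -30]].
M = (R⁻¹L)K⁻¹ = [[-2, -2], [-3, -3]].

M = [[-2, -2], [-3, -3]]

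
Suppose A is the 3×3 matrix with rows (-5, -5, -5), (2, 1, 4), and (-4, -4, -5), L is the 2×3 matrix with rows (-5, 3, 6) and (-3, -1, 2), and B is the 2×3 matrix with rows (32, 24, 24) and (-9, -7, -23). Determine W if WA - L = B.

WA = B + L = [[27, 27, 30], [-12, -8, -21]].
Right-multiplying both sides by A⁻¹ gives W = (B + L)A⁻¹.
A has determinant -5; A⁻¹ = [[-11/5, 1, 3], [6/5, -1, -2], [4/5, 0, -1]].
W = (B + L)A⁻¹ = [[-3, 0, -3], [0, -4, 1]].

W = [[-3, 0, -3], [0, -4, 1]]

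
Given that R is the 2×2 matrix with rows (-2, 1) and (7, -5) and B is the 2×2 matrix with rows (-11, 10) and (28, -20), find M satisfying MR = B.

M = [[-5, -3], [0, 4]]

Right-multiplying both sides by R⁻¹ gives M = BR⁻¹.
det R = 3; the adjugate gives R⁻¹ = [[-5/3, -1/3], [-7/3, -2/3]].
M = BR⁻¹ = [[-11, 10], [28, -20]] · [[-5/3, -1/3], [-7/3, -2/3]] = [[-5, -3], [0, 4]].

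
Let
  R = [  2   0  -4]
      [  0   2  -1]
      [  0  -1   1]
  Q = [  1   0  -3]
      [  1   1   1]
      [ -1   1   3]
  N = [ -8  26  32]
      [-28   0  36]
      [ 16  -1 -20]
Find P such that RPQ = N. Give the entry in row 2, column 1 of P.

-3

Left-multiply by R⁻¹ and right-multiply by Q⁻¹: P = R⁻¹NQ⁻¹.
det R = 2, so R⁻¹ = [[1/2, 2, 4], [0, 1, 1], [0, 1, 2]].
Q has determinant -4; Q⁻¹ = [[-1/2, 3/4, -3/4], [1, 0, 1], [-1/2, 1/4, -1/4]].
R⁻¹N = [[4, 9, 8], [-12, -1, 16], [4, -2, -4]].
P = (R⁻¹N)Q⁻¹ = [[3, 5, 4], [-3, -5, 4], [-2, 2, -4]].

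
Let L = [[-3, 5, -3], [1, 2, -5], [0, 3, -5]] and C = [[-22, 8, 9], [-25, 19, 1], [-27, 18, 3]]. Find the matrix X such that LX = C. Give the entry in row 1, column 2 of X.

Left-multiplying both sides by L⁻¹ gives X = L⁻¹C.
L has determinant 1; L⁻¹ = [[5, 16, -19], [5, 15, -18], [3, 9, -11]].
X = L⁻¹C = [[5, 16, -19], [5, 15, -18], [3, 9, -11]] · [[-22, 8, 9], [-25, 19, 1], [-27, 18, 3]] = [[3, 2, 4], [1, 1, 6], [6, -3, 3]].

2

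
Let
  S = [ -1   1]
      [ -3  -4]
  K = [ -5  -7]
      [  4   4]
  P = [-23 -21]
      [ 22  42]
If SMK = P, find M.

M = [[2, 5], [1, -2]]

Left-multiply by S⁻¹ and right-multiply by K⁻¹: M = S⁻¹PK⁻¹.
det S = 7, so S⁻¹ = [[-4/7, -1/7], [3/7, -1/7]].
det K = 8, so K⁻¹ = [[1/2, 7/8], [-1/2, -5/8]].
S⁻¹P = [[10, 6], [-13, -15]].
M = (S⁻¹P)K⁻¹ = [[2, 5], [1, -2]].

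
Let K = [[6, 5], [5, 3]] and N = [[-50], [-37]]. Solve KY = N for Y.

Y = [[-5], [-4]]

Left-multiplying both sides by K⁻¹ gives Y = K⁻¹N.
det K = -7; the adjugate gives K⁻¹ = [[-3/7, 5/7], [5/7, -6/7]].
Y = K⁻¹N = [[-3/7, 5/7], [5/7, -6/7]] · [[-50], [-37]] = [[-5], [-4]].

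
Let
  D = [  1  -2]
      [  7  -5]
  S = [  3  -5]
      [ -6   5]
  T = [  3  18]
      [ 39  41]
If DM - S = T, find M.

M = [[4, 3], [-1, -5]]

DM = T + S = [[6, 13], [33, 46]].
D is on the left of M, so left-multiply by D⁻¹: M = D⁻¹(T + S).
det D = 9, so D⁻¹ = [[-5/9, 2/9], [-7/9, 1/9]].
M = D⁻¹(T + S) = [[4, 3], [-1, -5]].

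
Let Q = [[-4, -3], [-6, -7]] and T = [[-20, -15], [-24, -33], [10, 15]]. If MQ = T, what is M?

Since Q sits to the right of M, M = TQ⁻¹.
Q has determinant 10; Q⁻¹ = [[-7/10, 3/10], [3/5, -2/5]].
M = TQ⁻¹ = [[-20, -15], [-24, -33], [10, 15]] · [[-7/10, 3/10], [3/5, -2/5]] = [[5, 0], [-3, 6], [2, -3]].

M = [[5, 0], [-3, 6], [2, -3]]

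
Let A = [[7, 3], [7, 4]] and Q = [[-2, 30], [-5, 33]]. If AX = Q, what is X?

Since A multiplies X on the left, X = A⁻¹Q.
det A = 7; the adjugate gives A⁻¹ = [[4/7, -3/7], [-1, 1]].
X = A⁻¹Q = [[4/7, -3/7], [-1, 1]] · [[-2, 30], [-5, 33]] = [[1, 3], [-3, 3]].

X = [[1, 3], [-3, 3]]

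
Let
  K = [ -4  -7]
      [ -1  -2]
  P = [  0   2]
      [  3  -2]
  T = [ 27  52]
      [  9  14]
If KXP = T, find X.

Isolating X: multiply by K⁻¹ from the left and P⁻¹ from the right, so X = K⁻¹TP⁻¹.
K has determinant 1; K⁻¹ = [[-2, 7], [1, -4]].
det P = -6; the adjugate gives P⁻¹ = [[1/3, 1/3], [1/2, 0]].
K⁻¹T = [[9, -6], [-9, -4]].
X = (K⁻¹T)P⁻¹ = [[0, 3], [-5, -3]].

X = [[0, 3], [-5, -3]]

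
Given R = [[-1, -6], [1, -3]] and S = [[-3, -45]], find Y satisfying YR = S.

Right-multiplying both sides by R⁻¹ gives Y = SR⁻¹.
det R = 9, so R⁻¹ = [[-1/3, 2/3], [-1/9, -1/9]].
Y = SR⁻¹ = [[-3, -45]] · [[-1/3, 2/3], [-1/9, -1/9]] = [[6, 3]].

Y = [[6, 3]]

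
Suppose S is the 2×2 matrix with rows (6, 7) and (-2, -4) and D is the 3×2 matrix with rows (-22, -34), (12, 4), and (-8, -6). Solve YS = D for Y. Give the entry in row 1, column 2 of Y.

Since S sits to the right of Y, Y = DS⁻¹.
det S = -10, so S⁻¹ = [[2/5, 7/10], [-1/5, -3/5]].
Y = DS⁻¹ = [[-22, -34], [12, 4], [-8, -6]] · [[2/5, 7/10], [-1/5, -3/5]] = [[-2, 5], [4, 6], [-2, -2]].

5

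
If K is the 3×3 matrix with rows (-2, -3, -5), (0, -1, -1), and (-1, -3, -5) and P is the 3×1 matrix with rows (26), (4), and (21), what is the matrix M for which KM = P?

Since K multiplies M on the left, M = K⁻¹P.
det K = -2, so K⁻¹ = [[-1, 0, 1], [-1/2, -5/2, 1], [1/2, 3/2, -1]].
M = K⁻¹P = [[-1, 0, 1], [-1/2, -5/2, 1], [1/2, 3/2, -1]] · [[26], [4], [21]] = [[-5], [-2], [-2]].

M = [[-5], [-2], [-2]]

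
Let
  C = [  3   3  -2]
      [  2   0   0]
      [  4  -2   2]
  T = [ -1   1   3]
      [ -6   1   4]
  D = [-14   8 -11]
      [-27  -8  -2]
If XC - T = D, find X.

XC = D + T = [[-15, 9, -8], [-33, -7, 2]].
C is on the right of X, so right-multiply by C⁻¹: X = (D + T)C⁻¹.
det C = -4, so C⁻¹ = [[0, 1/2, 0], [1, -7/2, 1], [1, -9/2, 3/2]].
X = (D + T)C⁻¹ = [[1, -3, -3], [-5, -1, -4]].

X = [[1, -3, -3], [-5, -1, -4]]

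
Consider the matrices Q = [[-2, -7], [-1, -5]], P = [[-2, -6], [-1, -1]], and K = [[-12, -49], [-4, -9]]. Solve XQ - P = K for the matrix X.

XQ = K + P = [[-14, -55], [-5, -10]].
Q is on the right of X, so right-multiply by Q⁻¹: X = (K + P)Q⁻¹.
det Q = 3, so Q⁻¹ = [[-5/3, 7/3], [1/3, -2/3]].
X = (K + P)Q⁻¹ = [[5, 4], [5, -5]].

X = [[5, 4], [5, -5]]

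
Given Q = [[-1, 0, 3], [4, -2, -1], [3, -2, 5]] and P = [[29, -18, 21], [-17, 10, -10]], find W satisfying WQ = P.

W = [[4, 6, 3], [-1, -3, -2]]

Right-multiplying both sides by Q⁻¹ gives W = PQ⁻¹.
Q has determinant 6; Q⁻¹ = [[-2, -1, 1], [-23/6, -7/3, 11/6], [-1/3, -1/3, 1/3]].
W = PQ⁻¹ = [[29, -18, 21], [-17, 10, -10]] · [[-2, -1, 1], [-23/6, -7/3, 11/6], [-1/3, -1/3, 1/3]] = [[4, 6, 3], [-1, -3, -2]].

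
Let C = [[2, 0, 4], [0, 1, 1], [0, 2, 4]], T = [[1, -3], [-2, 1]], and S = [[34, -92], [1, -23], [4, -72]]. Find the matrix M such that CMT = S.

Isolating M: multiply by C⁻¹ from the left and T⁻¹ from the right, so M = C⁻¹ST⁻¹.
det C = 4; the adjugate gives C⁻¹ = [[1/2, 2, -1], [0, 2, -1/2], [0, -1, 1/2]].
T has determinant -5; T⁻¹ = [[-1/5, -3/5], [-2/5, -1/5]].
C⁻¹S = [[15, -20], [0, -10], [1, -13]].
M = (C⁻¹S)T⁻¹ = [[5, -5], [4, 2], [5, 2]].

M = [[5, -5], [4, 2], [5, 2]]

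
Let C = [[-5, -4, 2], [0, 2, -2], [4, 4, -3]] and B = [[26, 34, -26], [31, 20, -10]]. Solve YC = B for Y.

Right-multiplying both sides by C⁻¹ gives Y = BC⁻¹.
det C = 6, so C⁻¹ = [[1/3, -2/3, 2/3], [-4/3, 7/6, -5/3], [-4/3, 2/3, -5/3]].
Y = BC⁻¹ = [[26, 34, -26], [31, 20, -10]] · [[1/3, -2/3, 2/3], [-4/3, 7/6, -5/3], [-4/3, 2/3, -5/3]] = [[-2, 5, 4], [-3, -4, 4]].

Y = [[-2, 5, 4], [-3, -4, 4]]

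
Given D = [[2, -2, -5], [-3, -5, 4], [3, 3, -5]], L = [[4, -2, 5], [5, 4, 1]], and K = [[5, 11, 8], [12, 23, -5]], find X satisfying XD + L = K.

X = [[-4, 2, 5], [-1, -4, -1]]

XD = K − L = [[1, 13, 3], [7, 19, -6]].
D is on the right of X, so right-multiply by D⁻¹: X = (K − L)D⁻¹.
D has determinant 2; D⁻¹ = [[13/2, -25/2, -33/2], [-3/2, 5/2, 7/2], [3, -6, -8]].
X = (K − L)D⁻¹ = [[-4, 2, 5], [-1, -4, -1]].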